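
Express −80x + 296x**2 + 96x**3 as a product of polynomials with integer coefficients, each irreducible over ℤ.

8x(3x + 10)(4x − 1)

Pull out the common factor 8x, then factor the remaining trinomial.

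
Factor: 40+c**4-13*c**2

(c**2-5)*(c**2-8)

Substitute u = c**2 to get a quadratic in u, then factor.
c**2-8 is irreducible over ℤ (8 is not a perfect square).
c**2-5 is irreducible over ℤ (5 is not a perfect square).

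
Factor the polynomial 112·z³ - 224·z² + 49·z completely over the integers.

Pull out the common factor 7·z, then factor the remaining trinomial.

7·z·(4·z - 1)·(4·z - 7)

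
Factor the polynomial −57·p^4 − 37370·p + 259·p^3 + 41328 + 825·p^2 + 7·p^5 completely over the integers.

By the rational root theorem, p = 9 is a root, so (p − 9) is a factor; dividing leaves 7·p^4 + 6·p^3 + 313·p^2 + 3642·p − 4592.
Then p = −7 is a root, so (p + 7) divides it; the quotient is 7·p^3 − 43·p^2 + 614·p − 656.
Then p = 8/7 is a root, so (7·p − 8) is a factor; dividing leaves p^2 − 5·p + 82.
The quadratic p^2 − 5·p + 82 has discriminant −303 < 0 and is irreducible over ℤ.

(7·p − 8)·(p + 7)·(p − 9)·(p^2 − 5·p + 82)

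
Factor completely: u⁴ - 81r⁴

Difference of squares twice: with A = u and B = 3r, A⁴ − B⁴ = (A² − B²)(A² + B²), and A² − B² factors again.

(u - 3r)(u + 3r)(u² + 9r²)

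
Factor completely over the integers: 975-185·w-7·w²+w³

By the rational root theorem, w = -13 is a root, so (w+13) is a factor; dividing leaves w²-20·w+75.
The remaining quadratic factors as (w-5)(w-15).

(w+13)·(w-15)·(w-5)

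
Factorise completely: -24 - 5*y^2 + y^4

(y^2 + 3)*(y^2 - 8)

Substitute u = y^2 to get a quadratic in u, then factor.
y^2 + 3 is irreducible over ℤ (always positive, so no real roots).
y^2 - 8 is irreducible over ℤ (8 is not a perfect square).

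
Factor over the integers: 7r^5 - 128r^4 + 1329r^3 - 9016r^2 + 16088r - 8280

Trying the rational-root candidates, r = 9/7 is a root, so (7r - 9) is a factor; dividing leaves r^4 - 17r^3 + 168r^2 - 1072r + 920.
Next, r = 1 is a root, so (r - 1) is a factor; dividing leaves r^3 - 16r^2 + 152r - 920.
Then r = 10 is a root, giving the factor (r - 10) and quotient r^2 - 6r + 92.
The quadratic r^2 - 6r + 92 has discriminant -332 < 0 and is irreducible over ℤ.

(7r - 9)(r - 1)(r - 10)(r^2 - 6r + 92)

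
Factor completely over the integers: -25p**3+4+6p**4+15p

(2p+1)(3p+1)(p-1)(p-4)

Trying the rational-root candidates, p = -1/3 is a root, so (3p+1) divides it; the quotient is 2p**3-9p**2+3p+4.
Continuing, p = -1/2 is a root, so (2p+1) divides it; the quotient is p**2-5p+4.
The remaining quadratic factors as (p-1)(p-4).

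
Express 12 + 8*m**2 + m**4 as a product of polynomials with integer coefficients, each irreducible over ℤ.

Substitute u = m**2 to get a quadratic in u, then factor.
m**2 + 2 is irreducible over ℤ (always positive, so no real roots).
m**2 + 6 is irreducible over ℤ (always positive, so no real roots).

(m**2 + 2)*(m**2 + 6)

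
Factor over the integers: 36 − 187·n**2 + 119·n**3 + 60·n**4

Testing divisors of the constant over divisors of the leading coefficient, n = −3 is a root, so (n + 3) divides it; the quotient is 60·n**3 − 61·n**2 − 4·n + 12.
Then n = 3/4 is a root, so (4·n − 3) is a factor; dividing leaves 15·n**2 − 4·n − 4.
The remaining quadratic factors as (3·n − 2)(5·n + 2).

(3·n − 2)·(4·n − 3)·(5·n + 2)·(n + 3)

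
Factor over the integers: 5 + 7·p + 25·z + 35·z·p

Group as (35·z·p + 25·z) + (7·p + 5) = 5·z·(7·p + 5) + (7·p + 5).
Both groups share the factor (7·p + 5).

(5·z + 1)·(7·p + 5)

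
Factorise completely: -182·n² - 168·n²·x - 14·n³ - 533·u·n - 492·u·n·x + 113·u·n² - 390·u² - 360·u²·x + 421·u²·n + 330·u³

Group: 11·u·(30·u² + 41·u·n + 14·n²) + (-n - 12·x - 13)·(30·u² + 41·u·n + 14·n²); both groups contain (30·u² + 41·u·n + 14·n²), so (11·u - n - 12·x - 13) is a factor with cofactor 30·u² + 41·u·n + 14·n².
The cofactor groups again: 30·u² + 41·u·n + 14·n² = 10·u·(3·u + 2·n) + 7·n·(3·u + 2·n); both groups contain (3·u + 2·n), giving (10·u + 7·n)·(3·u + 2·n).

(11·u - n - 12·x - 13)·(3·u + 2·n)·(10·u + 7·n)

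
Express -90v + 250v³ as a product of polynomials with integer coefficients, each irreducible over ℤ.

10v(5v + 3)(5v - 3)

Pull out the common factor 10v; 25v² - 9 is a difference of squares.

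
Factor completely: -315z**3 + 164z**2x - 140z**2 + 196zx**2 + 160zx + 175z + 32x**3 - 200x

-(7z - 8x)(5z + 2x + 5)(9z + 2x - 5)

Group: 7z(-45z**2 - 28zx - 20z - 4x**2 + 25) - 8x(-45z**2 - 28zx - 20z - 4x**2 + 25); both groups contain (-45z**2 - 28zx - 20z - 4x**2 + 25), so (7z - 8x) is a factor with cofactor -45z**2 - 28zx - 20z - 4x**2 + 25.
The cofactor groups again: -45z**2 - 28zx - 20z - 4x**2 + 25 = -5z(9z + 2x - 5) + (-2x - 5)(9z + 2x - 5); both groups contain (9z + 2x - 5), giving -(5z + 2x + 5)(9z + 2x - 5).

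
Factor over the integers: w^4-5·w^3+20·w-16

(w+2)·(w-1)·(w-2)·(w-4)

Among the possible rational roots, w = 4 is a root, so (w-4) is a factor; dividing leaves w^3-w^2-4·w+4.
Then w = 1 is a root, so (w-1) divides it; the quotient is w^2-4.
The remaining quadratic factors as (w-2)(w+2).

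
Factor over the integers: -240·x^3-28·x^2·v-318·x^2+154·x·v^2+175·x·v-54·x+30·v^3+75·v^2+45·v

-(6·x-5·v)·(8·x+6·v+9)·(5·x+v+1)

Group: 6·x·(-40·x^2-38·x·v-53·x-6·v^2-15·v-9) - 5·v·(-40·x^2-38·x·v-53·x-6·v^2-15·v-9); both groups contain (-40·x^2-38·x·v-53·x-6·v^2-15·v-9), so (6·x-5·v) is a factor with cofactor -40·x^2-38·x·v-53·x-6·v^2-15·v-9.
The cofactor groups again: -40·x^2-38·x·v-53·x-6·v^2-15·v-9 = -5·x·(8·x+6·v+9) + (-v-1)·(8·x+6·v+9); both groups contain (8·x+6·v+9), giving -(5·x+v+1)·(8·x+6·v+9).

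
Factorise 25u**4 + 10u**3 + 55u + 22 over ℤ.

Group as (25u**4 + 55u) + (10u**3 + 22) = 5u(5u**3 + 11) + 2(5u**3 + 11).
Both groups share the factor (5u**3 + 11).

(5u + 2)(5u**3 + 11)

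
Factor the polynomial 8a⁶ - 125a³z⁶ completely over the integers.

a³(2a - 5z²)(4a² + 10az² + 25z⁴)

Pull out the common factor a³, leaving 8a³ - 125z⁶.
Recognize a difference of cubes with the parts 2a and 5z².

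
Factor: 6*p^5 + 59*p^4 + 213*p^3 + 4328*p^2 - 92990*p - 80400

By the rational root theorem, p = -5/6 is a root, so (6*p + 5) is a factor; dividing leaves p^4 + 9*p^3 + 28*p^2 + 698*p - 16080.
Continuing, p = -15 is a root, so (p + 15) divides it; the quotient is p^3 - 6*p^2 + 118*p - 1072.
Next, p = 8 is a root, giving the factor (p - 8) and quotient p^2 + 2*p + 134.
The quadratic p^2 + 2*p + 134 has discriminant -532 < 0 and is irreducible over ℤ.

(6*p + 5)*(p + 15)*(p - 8)*(p^2 + 2*p + 134)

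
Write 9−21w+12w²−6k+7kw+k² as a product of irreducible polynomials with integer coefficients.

Group: k(k+4w−3) + (3w−3)(k+4w−3); both groups contain (k+4w−3).

(k+3w−3)(k+4w−3)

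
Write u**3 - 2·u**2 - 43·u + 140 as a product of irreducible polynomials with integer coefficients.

Testing divisors of the constant over divisors of the leading coefficient, u = 4 is a root, so (u - 4) divides it; the quotient is u**2 + 2·u - 35.
The remaining quadratic factors as (u + 7)(u - 5).

(u + 7)·(u - 4)·(u - 5)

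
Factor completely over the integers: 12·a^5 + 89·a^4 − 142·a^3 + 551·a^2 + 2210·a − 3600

Testing divisors of the constant over divisors of the leading coefficient, a = −9 is a root, so (a + 9) divides it; the quotient is 12·a^4 − 19·a^3 + 29·a^2 + 290·a − 400.
Continuing, a = −8/3 is a root, giving the factor (3·a + 8) and quotient 4·a^3 − 17·a^2 + 55·a − 50.
Then a = 5/4 is a root, so (4·a − 5) is a factor; dividing leaves a^2 − 3·a + 10.
The quadratic a^2 − 3·a + 10 has discriminant −31 < 0 and is irreducible over ℤ.

(3·a + 8)·(4·a − 5)·(a + 9)·(a^2 − 3·a + 10)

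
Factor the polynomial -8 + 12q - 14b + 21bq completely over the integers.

Group as (21bq - 14b) + (12q - 8) = 7b(3q - 2) + 4(3q - 2).
Both groups share the factor (3q - 2).

(3q - 2)(7b + 4)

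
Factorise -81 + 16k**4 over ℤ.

(2k + 3)(2k - 3)(4k**2 + 9)

Write as (4k**2)² − (9)², then factor 4k**2 - 9 once more.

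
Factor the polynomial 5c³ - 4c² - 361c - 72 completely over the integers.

(5c + 1)(c + 8)(c - 9)

Trying the rational-root candidates, c = -8 is a root, so (c + 8) is a factor; dividing leaves 5c² - 44c - 9.
The remaining quadratic factors as (c - 9)(5c + 1).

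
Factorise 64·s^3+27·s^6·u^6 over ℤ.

s^3·(3·s·u^2+4)·(9·s^2·u^4-12·s·u^2+16)

Every term has a factor of s^3; factoring it out leaves 27·s^3·u^6+64.
Recognize a sum of cubes with the parts 4 and 3·s·u^2.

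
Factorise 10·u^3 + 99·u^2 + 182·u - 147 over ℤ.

By the rational root theorem, u = -7 is a root, so (u + 7) is a factor; dividing leaves 10·u^2 + 29·u - 21.
The remaining quadratic factors as (5·u - 3)(2·u + 7).

(2·u + 7)·(5·u - 3)·(u + 7)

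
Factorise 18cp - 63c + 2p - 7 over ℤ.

Group as (18cp - 63c) + (2p - 7) = 9c(2p - 7) + (2p - 7).
Both groups share the factor (2p - 7).

(2p - 7)(9c + 1)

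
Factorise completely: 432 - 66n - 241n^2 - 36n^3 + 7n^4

Among the possible rational roots, n = -2 is a root, so (n + 2) is a factor; dividing leaves 7n^3 - 50n^2 - 141n + 216.
Continuing, n = 9 is a root, so (n - 9) divides it; the quotient is 7n^2 + 13n - 24.
The remaining quadratic factors as (n + 3)(7n - 8).

(7n - 8)(n + 2)(n + 3)(n - 9)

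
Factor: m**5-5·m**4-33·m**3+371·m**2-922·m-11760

(m+5)·(m+6)·(m-8)·(m**2-8·m+49)

By the rational root theorem, m = 8 is a root, giving the factor (m-8) and quotient m**4+3·m**3-9·m**2+299·m+1470.
Continuing, m = -6 is a root, giving the factor (m+6) and quotient m**3-3·m**2+9·m+245.
Continuing, m = -5 is a root, giving the factor (m+5) and quotient m**2-8·m+49.
The quadratic m**2-8·m+49 has discriminant -132 < 0 and is irreducible over ℤ.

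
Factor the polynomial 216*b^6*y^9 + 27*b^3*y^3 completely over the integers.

Pull out the common factor 27*b^3*y^3, leaving 8*b^3*y^6 + 1.
Recognize a sum of cubes with the parts 2*b*y^2 and 1.

27*b^3*y^3*(2*b*y^2 + 1)*(4*b^2*y^4 − 2*b*y^2 + 1)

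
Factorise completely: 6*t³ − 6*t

6*t*(t + 1)*(t − 1)

Pull out the common factor 6*t; t² − 1 is a difference of squares.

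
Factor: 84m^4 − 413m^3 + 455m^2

7m^2(3m − 5)(4m − 13)

Pull out the common factor 7m^2, then factor the remaining trinomial.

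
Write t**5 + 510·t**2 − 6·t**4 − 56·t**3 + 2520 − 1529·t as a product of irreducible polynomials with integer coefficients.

Testing divisors of the constant over divisors of the leading coefficient, t = 7 is a root, so (t − 7) divides it; the quotient is t**4 + t**3 − 49·t**2 + 167·t − 360.
Then t = −9 is a root, so (t + 9) divides it; the quotient is t**3 − 8·t**2 + 23·t − 40.
Continuing, t = 5 is a root, so (t − 5) is a factor; dividing leaves t**2 − 3·t + 8.
The quadratic t**2 − 3·t + 8 has discriminant −23 < 0 and is irreducible over ℤ.

(t + 9)·(t − 5)·(t − 7)·(t**2 − 3·t + 8)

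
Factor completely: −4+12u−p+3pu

(3u−1)(p+4)

Group as (3pu−p) + (12u−4) = p(3u−1) + 4(3u−1).
Both groups share the factor (3u−1).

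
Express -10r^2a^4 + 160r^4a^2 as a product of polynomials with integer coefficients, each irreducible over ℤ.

Every term has a factor of 10r^2a^2. Then 16r^2 - a^2 = (4r)² − (a)².

10a^2r^2(4r - a)(4r + a)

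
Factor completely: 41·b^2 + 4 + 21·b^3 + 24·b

(3·b + 2)·(7·b + 2)·(b + 1)

Among the possible rational roots, b = −2/7 is a root, so (7·b + 2) divides it; the quotient is 3·b^2 + 5·b + 2.
The remaining quadratic factors as (b + 1)(3·b + 2).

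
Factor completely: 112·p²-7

Pull out the common factor 7; 16·p²-1 is a difference of squares.

7·(4·p+1)·(4·p-1)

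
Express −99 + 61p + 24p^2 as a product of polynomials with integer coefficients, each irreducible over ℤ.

(3p + 11)(8p − 9)

Need a pair with product 24·(−99) = −2376 and sum 61: that's −27 and 88.
Split the middle term: 24p^2 − 27p + 88p − 99 = 3p(8p − 9) + 11(8p − 9).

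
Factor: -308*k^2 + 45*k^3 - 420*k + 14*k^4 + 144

Testing divisors of the constant over divisors of the leading coefficient, k = 2/7 is a root, giving the factor (7*k - 2) and quotient 2*k^3 + 7*k^2 - 42*k - 72.
Then k = -6 is a root, so (k + 6) is a factor; dividing leaves 2*k^2 - 5*k - 12.
The remaining quadratic factors as (2*k + 3)(k - 4).

(2*k + 3)*(7*k - 2)*(k + 6)*(k - 4)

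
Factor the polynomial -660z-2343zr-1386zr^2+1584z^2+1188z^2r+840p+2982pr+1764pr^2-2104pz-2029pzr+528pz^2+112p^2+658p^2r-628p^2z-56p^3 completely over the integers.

-(14p-11z)(4p+9r+12)(p+12z-14r-5)

Group: p(-56p^2+44pz-126pr-168p+99zr+132z) + (12z-14r-5)(-56p^2+44pz-126pr-168p+99zr+132z); both groups contain (-56p^2+44pz-126pr-168p+99zr+132z), so (p+12z-14r-5) is a factor with cofactor -56p^2+44pz-126pr-168p+99zr+132z.
The cofactor groups again: -56p^2+44pz-126pr-168p+99zr+132z = -4p(14p-11z) + (-9r-12)(14p-11z); both groups contain (14p-11z), giving -(4p+9r+12)(14p-11z).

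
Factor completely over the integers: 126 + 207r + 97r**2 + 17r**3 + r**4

(r + 1)(r + 3)(r + 6)(r + 7)

Testing divisors of the constant over divisors of the leading coefficient, r = -3 is a root, so (r + 3) divides it; the quotient is r**3 + 14r**2 + 55r + 42.
Continuing, r = -1 is a root, so (r + 1) divides it; the quotient is r**2 + 13r + 42.
The remaining quadratic factors as (r + 6)(r + 7).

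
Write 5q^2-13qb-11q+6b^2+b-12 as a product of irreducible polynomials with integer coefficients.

Group: 5q(q-2b-3) + (-3b+4)(q-2b-3); both groups contain (q-2b-3).

(q-2b-3)(5q-3b+4)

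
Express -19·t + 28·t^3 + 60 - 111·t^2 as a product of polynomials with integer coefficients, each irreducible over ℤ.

(4·t + 3)·(7·t - 5)·(t - 4)

By the rational root theorem, t = 4 is a root, so (t - 4) divides it; the quotient is 28·t^2 + t - 15.
The remaining quadratic factors as (4·t + 3)(7·t - 5).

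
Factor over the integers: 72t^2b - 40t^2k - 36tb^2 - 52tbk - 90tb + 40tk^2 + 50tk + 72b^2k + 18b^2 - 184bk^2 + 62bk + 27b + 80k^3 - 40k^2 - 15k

(4t - 2b + 4k - 3)(2t - 4k - 1)(9b - 5k)

Group: 9b(8t^2 - 4tb - 8tk - 10t + 8bk + 2b - 16k^2 + 8k + 3) - 5k(8t^2 - 4tb - 8tk - 10t + 8bk + 2b - 16k^2 + 8k + 3); both groups contain (8t^2 - 4tb - 8tk - 10t + 8bk + 2b - 16k^2 + 8k + 3), so (9b - 5k) is a factor with cofactor 8t^2 - 4tb - 8tk - 10t + 8bk + 2b - 16k^2 + 8k + 3.
The cofactor groups again: 8t^2 - 4tb - 8tk - 10t + 8bk + 2b - 16k^2 + 8k + 3 = 4t(2t - 4k - 1) + (-2b + 4k - 3)(2t - 4k - 1); both groups contain (2t - 4k - 1), giving (4t - 2b + 4k - 3)(2t - 4k - 1).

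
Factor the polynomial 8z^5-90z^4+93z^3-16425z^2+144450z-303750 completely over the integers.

(2z-9)(4z-15)(z-15)(z^2+12z+150)

Among the possible rational roots, z = 15 is a root, so (z-15) divides it; the quotient is 8z^4+30z^3+543z^2-8280z+20250.
Continuing, z = 15/4 is a root, giving the factor (4z-15) and quotient 2z^3+15z^2+192z-1350.
Continuing, z = 9/2 is a root, so (2z-9) divides it; the quotient is z^2+12z+150.
The quadratic z^2+12z+150 has discriminant -456 < 0 and is irreducible over ℤ.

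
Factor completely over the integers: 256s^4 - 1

(4s + 1)(4s - 1)(16s^2 + 1)

Write as (16s^2)² − (1)², then factor 16s^2 - 1 once more.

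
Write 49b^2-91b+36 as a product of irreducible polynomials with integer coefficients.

Need a pair with product 49·36 = 1764 and sum -91: that's -28 and -63.
Split the middle term: 49b^2-28b - 63b+36 = 7b(7b-4) - 9(7b-4).

(7b-4)(7b-9)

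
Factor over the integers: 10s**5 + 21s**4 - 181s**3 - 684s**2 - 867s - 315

(2s + 7)(5s + 3)(s - 5)(s**2 + 3s + 3)

By the rational root theorem, s = -7/2 is a root, giving the factor (2s + 7) and quotient 5s**4 - 7s**3 - 66s**2 - 111s - 45.
Next, s = -3/5 is a root, giving the factor (5s + 3) and quotient s**3 - 2s**2 - 12s - 15.
Then s = 5 is a root, so (s - 5) is a factor; dividing leaves s**2 + 3s + 3.
The quadratic s**2 + 3s + 3 has discriminant -3 < 0 and is irreducible over ℤ.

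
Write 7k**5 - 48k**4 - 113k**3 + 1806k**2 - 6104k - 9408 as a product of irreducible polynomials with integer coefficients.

Testing divisors of the constant over divisors of the leading coefficient, k = -8/7 is a root, so (7k + 8) divides it; the quotient is k**4 - 8k**3 - 7k**2 + 266k - 1176.
Then k = 7 is a root, giving the factor (k - 7) and quotient k**3 - k**2 - 14k + 168.
Continuing, k = -6 is a root, so (k + 6) divides it; the quotient is k**2 - 7k + 28.
The quadratic k**2 - 7k + 28 has discriminant -63 < 0 and is irreducible over ℤ.

(7k + 8)(k + 6)(k - 7)(k**2 - 7k + 28)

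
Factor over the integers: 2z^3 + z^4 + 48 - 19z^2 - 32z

(z + 3)(z + 4)(z - 1)(z - 4)

By the rational root theorem, z = 1 is a root, so (z - 1) is a factor; dividing leaves z^3 + 3z^2 - 16z - 48.
Next, z = 4 is a root, giving the factor (z - 4) and quotient z^2 + 7z + 12.
The remaining quadratic factors as (z + 4)(z + 3).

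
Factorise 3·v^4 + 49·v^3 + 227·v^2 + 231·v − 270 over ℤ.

By the rational root theorem, v = 2/3 is a root, so (3·v − 2) divides it; the quotient is v^3 + 17·v^2 + 87·v + 135.
Continuing, v = −3 is a root, so (v + 3) is a factor; dividing leaves v^2 + 14·v + 45.
The remaining quadratic factors as (v + 9)(v + 5).

(3·v − 2)·(v + 3)·(v + 5)·(v + 9)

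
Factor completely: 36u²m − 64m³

Pull out the common factor 4m; 9u² − 16m² is a difference of squares.

4m(3u − 4m)(3u + 4m)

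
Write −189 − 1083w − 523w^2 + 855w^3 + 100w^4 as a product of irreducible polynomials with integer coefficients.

Trying the rational-root candidates, w = −1/5 is a root, so (5w + 1) divides it; the quotient is 20w^3 + 167w^2 − 138w − 189.
Next, w = −9 is a root, so (w + 9) divides it; the quotient is 20w^2 − 13w − 21.
The remaining quadratic factors as (4w + 3)(5w − 7).

(4w + 3)(5w + 1)(5w − 7)(w + 9)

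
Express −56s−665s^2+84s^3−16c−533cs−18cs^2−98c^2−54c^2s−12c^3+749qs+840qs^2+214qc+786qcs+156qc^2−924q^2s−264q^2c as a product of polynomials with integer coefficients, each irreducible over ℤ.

Group: 11q(−24qc−84qs+12c^2+66cs+2c+84s^2+7s) + (−c+s−8)(−24qc−84qs+12c^2+66cs+2c+84s^2+7s); both groups contain (−24qc−84qs+12c^2+66cs+2c+84s^2+7s), so (11q−c+s−8) is a factor with cofactor −24qc−84qs+12c^2+66cs+2c+84s^2+7s.
The cofactor groups again: −24qc−84qs+12c^2+66cs+2c+84s^2+7s = −2c(12q−6c−12s−1) − 7s(12q−6c−12s−1); both groups contain (12q−6c−12s−1), giving −(2c+7s)(12q−6c−12s−1).

−(12q−6c−12s−1)(11q−c+s−8)(2c+7s)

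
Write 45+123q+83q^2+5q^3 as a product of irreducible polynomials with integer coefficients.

(5q+3)(q+1)(q+15)

By the rational root theorem, q = −15 is a root, so (q+15) divides it; the quotient is 5q^2+8q+3.
The remaining quadratic factors as (q+1)(5q+3).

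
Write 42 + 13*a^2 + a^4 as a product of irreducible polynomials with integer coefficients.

(a^2 + 6)*(a^2 + 7)

Substitute u = a^2 to get a quadratic in u, then factor.
a^2 + 6 is irreducible over ℤ (always positive, so no real roots).
a^2 + 7 is irreducible over ℤ (always positive, so no real roots).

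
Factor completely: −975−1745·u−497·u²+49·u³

(7·u+15)·(7·u+5)·(u−13)

Trying the rational-root candidates, u = −5/7 is a root, so (7·u+5) divides it; the quotient is 7·u²−76·u−195.
The remaining quadratic factors as (u−13)(7·u+15).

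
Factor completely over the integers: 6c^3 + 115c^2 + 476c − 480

(6c − 5)(c + 12)(c + 8)

Trying the rational-root candidates, c = 5/6 is a root, so (6c − 5) is a factor; dividing leaves c^2 + 20c + 96.
The remaining quadratic factors as (c + 12)(c + 8).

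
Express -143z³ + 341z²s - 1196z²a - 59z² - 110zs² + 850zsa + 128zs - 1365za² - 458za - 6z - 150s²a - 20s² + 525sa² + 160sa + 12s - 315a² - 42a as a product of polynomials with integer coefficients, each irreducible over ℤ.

Group: 11z(-13z² + 31zs - 91za - 3z - 10s² + 35sa + 6s - 21a) + (15a + 2)(-13z² + 31zs - 91za - 3z - 10s² + 35sa + 6s - 21a); both groups contain (-13z² + 31zs - 91za - 3z - 10s² + 35sa + 6s - 21a), so (11z + 15a + 2) is a factor with cofactor -13z² + 31zs - 91za - 3z - 10s² + 35sa + 6s - 21a.
The cofactor groups again: -13z² + 31zs - 91za - 3z - 10s² + 35sa + 6s - 21a = -z(13z - 5s + 3) + (2s - 7a)(13z - 5s + 3); both groups contain (13z - 5s + 3), giving -(z - 2s + 7a)(13z - 5s + 3).

-(13z - 5s + 3)(11z + 15a + 2)(z - 2s + 7a)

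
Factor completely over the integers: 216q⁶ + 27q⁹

Pull out the common factor 27q⁶, leaving q³ + 8.
Recognize a sum of cubes with the parts 2 and q.

27q⁶(q + 2)(q² - 2q + 4)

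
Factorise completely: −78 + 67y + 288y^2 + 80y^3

(4y + 13)(4y + 3)(5y − 2)

By the rational root theorem, y = −3/4 is a root, so (4y + 3) is a factor; dividing leaves 20y^2 + 57y − 26.
The remaining quadratic factors as (4y + 13)(5y − 2).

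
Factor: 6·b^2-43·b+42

Need a pair with product 6·42 = 252 and sum -43: that's -36 and -7.
Split the middle term: 6·b^2-36·b - 7·b+42 = 6·b·(b-6) - 7·(b-6).

(6·b-7)·(b-6)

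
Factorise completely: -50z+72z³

2z(6z+5)(6z-5)

Pull out the common factor 2z; 36z²-25 is a difference of squares.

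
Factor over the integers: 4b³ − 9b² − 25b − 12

(4b + 3)(b + 1)(b − 4)

Testing divisors of the constant over divisors of the leading coefficient, b = −3/4 is a root, so (4b + 3) is a factor; dividing leaves b² − 3b − 4.
The remaining quadratic factors as (b + 1)(b − 4).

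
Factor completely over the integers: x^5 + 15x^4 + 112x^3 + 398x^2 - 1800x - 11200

Trying the rational-root candidates, x = -8 is a root, so (x + 8) divides it; the quotient is x^4 + 7x^3 + 56x^2 - 50x - 1400.
Next, x = -5 is a root, giving the factor (x + 5) and quotient x^3 + 2x^2 + 46x - 280.
Then x = 4 is a root, so (x - 4) is a factor; dividing leaves x^2 + 6x + 70.
The quadratic x^2 + 6x + 70 has discriminant -244 < 0 and is irreducible over ℤ.

(x + 5)(x + 8)(x - 4)(x^2 + 6x + 70)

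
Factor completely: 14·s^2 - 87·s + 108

(2·s - 9)·(7·s - 12)

Need a pair with product 14·108 = 1512 and sum -87: that's -24 and -63.
Split the middle term: 14·s^2 - 24·s - 63·s + 108 = 2·s·(7·s - 12) - 9·(7·s - 12).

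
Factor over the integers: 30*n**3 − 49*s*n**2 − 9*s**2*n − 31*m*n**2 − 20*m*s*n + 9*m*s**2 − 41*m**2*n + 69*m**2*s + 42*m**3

Group: 6*m*(7*m**2 + m*s − m*n − s*n − 6*n**2) + (9*s − 5*n)*(7*m**2 + m*s − m*n − s*n − 6*n**2); both groups contain (7*m**2 + m*s − m*n − s*n − 6*n**2), so (6*m + 9*s − 5*n) is a factor with cofactor 7*m**2 + m*s − m*n − s*n − 6*n**2.
The cofactor groups again: 7*m**2 + m*s − m*n − s*n − 6*n**2 = 7*m*(m − n) + (s + 6*n)*(m − n); both groups contain (m − n), giving (7*m + s + 6*n)*(m − n).

(6*m + 9*s − 5*n)*(7*m + s + 6*n)*(m − n)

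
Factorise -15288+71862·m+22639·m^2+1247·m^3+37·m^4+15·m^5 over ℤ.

Testing divisors of the constant over divisors of the leading coefficient, m = -7 is a root, so (m+7) is a factor; dividing leaves 15·m^4-68·m^3+1723·m^2+10578·m-2184.
Then m = 1/5 is a root, so (5·m-1) divides it; the quotient is 3·m^3-13·m^2+342·m+2184.
Then m = -14/3 is a root, so (3·m+14) divides it; the quotient is m^2-9·m+156.
The quadratic m^2-9·m+156 has discriminant -543 < 0 and is irreducible over ℤ.

(3·m+14)·(5·m-1)·(m+7)·(m^2-9·m+156)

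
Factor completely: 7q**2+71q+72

(7q+8)(q+9)

Need a pair with product 7·72 = 504 and sum 71: that's 8 and 63.
Split the middle term: 7q**2+8q + 63q+72 = q(7q+8) + 9(7q+8).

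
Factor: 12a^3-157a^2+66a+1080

(3a-10)(4a+9)(a-12)

Testing divisors of the constant over divisors of the leading coefficient, a = 12 is a root, giving the factor (a-12) and quotient 12a^2-13a-90.
The remaining quadratic factors as (3a-10)(4a+9).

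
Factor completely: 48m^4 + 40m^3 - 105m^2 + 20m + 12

(3m - 2)(4m + 1)(4m - 3)(m + 2)

Testing divisors of the constant over divisors of the leading coefficient, m = -1/4 is a root, giving the factor (4m + 1) and quotient 12m^3 + 7m^2 - 28m + 12.
Then m = -2 is a root, so (m + 2) divides it; the quotient is 12m^2 - 17m + 6.
The remaining quadratic factors as (4m - 3)(3m - 2).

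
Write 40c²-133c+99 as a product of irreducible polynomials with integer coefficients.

(5c-11)(8c-9)

Need a pair with product 40·99 = 3960 and sum -133: that's -45 and -88.
Split the middle term: 40c²-45c - 88c+99 = 5c(8c-9) - 11(8c-9).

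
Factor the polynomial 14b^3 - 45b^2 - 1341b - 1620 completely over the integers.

(2b + 15)(7b + 9)(b - 12)

By the rational root theorem, b = -9/7 is a root, giving the factor (7b + 9) and quotient 2b^2 - 9b - 180.
The remaining quadratic factors as (2b + 15)(b - 12).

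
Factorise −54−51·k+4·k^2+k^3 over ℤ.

By the rational root theorem, k = −9 is a root, so (k+9) is a factor; dividing leaves k^2−5·k−6.
The remaining quadratic factors as (k−6)(k+1).

(k+1)·(k+9)·(k−6)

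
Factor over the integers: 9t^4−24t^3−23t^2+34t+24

Trying the rational-root candidates, t = −2/3 is a root, so (3t+2) divides it; the quotient is 3t^3−10t^2−t+12.
Next, t = 4/3 is a root, giving the factor (3t−4) and quotient t^2−2t−3.
The remaining quadratic factors as (t−3)(t+1).

(3t+2)(3t−4)(t+1)(t−3)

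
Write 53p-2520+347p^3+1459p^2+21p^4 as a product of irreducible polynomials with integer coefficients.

Testing divisors of the constant over divisors of the leading coefficient, p = -5/3 is a root, giving the factor (3p+5) and quotient 7p^3+104p^2+313p-504.
Next, p = 8/7 is a root, giving the factor (7p-8) and quotient p^2+16p+63.
The remaining quadratic factors as (p+7)(p+9).

(3p+5)(7p-8)(p+7)(p+9)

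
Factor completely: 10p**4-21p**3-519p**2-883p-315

Testing divisors of the constant over divisors of the leading coefficient, p = 9 is a root, so (p-9) divides it; the quotient is 10p**3+69p**2+102p+35.
Then p = -7/5 is a root, giving the factor (5p+7) and quotient 2p**2+11p+5.
The remaining quadratic factors as (2p+1)(p+5).

(2p+1)(5p+7)(p+5)(p-9)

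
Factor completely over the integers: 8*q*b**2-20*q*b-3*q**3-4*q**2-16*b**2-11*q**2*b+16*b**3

Group: q*(-3*q**2+q*b-4*q+4*b**2-4*b) + 4*b*(-3*q**2+q*b-4*q+4*b**2-4*b); both groups contain (-3*q**2+q*b-4*q+4*b**2-4*b), so (q+4*b) is a factor with cofactor -3*q**2+q*b-4*q+4*b**2-4*b.
The cofactor groups again: -3*q**2+q*b-4*q+4*b**2-4*b = -3*q*(q+b) + (4*b-4)*(q+b); both groups contain (q+b), giving -(3*q-4*b+4)*(q+b).

-(3*q-4*b+4)*(q+4*b)*(q+b)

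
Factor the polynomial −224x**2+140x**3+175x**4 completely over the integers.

Pull out the common factor 7x**2, then factor the remaining trinomial.

7x**2(5x+8)(5x−4)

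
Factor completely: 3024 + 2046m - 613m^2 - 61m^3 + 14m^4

(2m - 9)(7m + 8)(m + 6)(m - 7)

Testing divisors of the constant over divisors of the leading coefficient, m = 7 is a root, so (m - 7) divides it; the quotient is 14m^3 + 37m^2 - 354m - 432.
Continuing, m = -6 is a root, giving the factor (m + 6) and quotient 14m^2 - 47m - 72.
The remaining quadratic factors as (2m - 9)(7m + 8).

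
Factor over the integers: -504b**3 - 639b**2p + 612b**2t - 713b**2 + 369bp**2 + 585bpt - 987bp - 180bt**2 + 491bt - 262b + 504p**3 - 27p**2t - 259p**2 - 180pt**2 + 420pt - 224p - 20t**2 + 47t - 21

Group: 8b(-63b**2 - 135bp + 45bt - 34b - 72p**2 + 45pt - 35p + 5t - 3) + (-7p - 4t + 7)(-63b**2 - 135bp + 45bt - 34b - 72p**2 + 45pt - 35p + 5t - 3); both groups contain (-63b**2 - 135bp + 45bt - 34b - 72p**2 + 45pt - 35p + 5t - 3), so (8b - 7p - 4t + 7) is a factor with cofactor -63b**2 - 135bp + 45bt - 34b - 72p**2 + 45pt - 35p + 5t - 3.
The cofactor groups again: -63b**2 - 135bp + 45bt - 34b - 72p**2 + 45pt - 35p + 5t - 3 = -7b(9b + 9p + 1) + (-8p + 5t - 3)(9b + 9p + 1); both groups contain (9b + 9p + 1), giving -(7b + 8p - 5t + 3)(9b + 9p + 1).

-(7b + 8p - 5t + 3)(8b - 7p - 4t + 7)(9b + 9p + 1)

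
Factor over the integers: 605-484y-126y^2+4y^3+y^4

(y+11)(y+5)(y-1)(y-11)

By the rational root theorem, y = -5 is a root, so (y+5) is a factor; dividing leaves y^3-y^2-121y+121.
Then y = 11 is a root, so (y-11) is a factor; dividing leaves y^2+10y-11.
The remaining quadratic factors as (y-1)(y+11).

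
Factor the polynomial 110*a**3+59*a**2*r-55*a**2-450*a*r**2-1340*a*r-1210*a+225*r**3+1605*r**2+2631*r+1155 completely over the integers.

(11*a-15*r-11)*(2*a+5*r+7)*(5*a-3*r-15)

Group: 2*a*(55*a**2-108*a*r-220*a+45*r**2+258*r+165) + (5*r+7)*(55*a**2-108*a*r-220*a+45*r**2+258*r+165); both groups contain (55*a**2-108*a*r-220*a+45*r**2+258*r+165), so (2*a+5*r+7) is a factor with cofactor 55*a**2-108*a*r-220*a+45*r**2+258*r+165.
The cofactor groups again: 55*a**2-108*a*r-220*a+45*r**2+258*r+165 = 11*a*(5*a-3*r-15) + (-15*r-11)*(5*a-3*r-15); both groups contain (5*a-3*r-15), giving (11*a-15*r-11)*(5*a-3*r-15).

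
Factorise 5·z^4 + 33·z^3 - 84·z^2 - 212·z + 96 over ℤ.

(5·z - 2)·(z + 2)·(z + 8)·(z - 3)

Testing divisors of the constant over divisors of the leading coefficient, z = -2 is a root, so (z + 2) divides it; the quotient is 5·z^3 + 23·z^2 - 130·z + 48.
Next, z = -8 is a root, giving the factor (z + 8) and quotient 5·z^2 - 17·z + 6.
The remaining quadratic factors as (z - 3)(5·z - 2).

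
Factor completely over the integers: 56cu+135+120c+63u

(7u+15)(8c+9)

Group as (56cu+120c) + (63u+135) = 8c(7u+15) + 9(7u+15).
Both groups share the factor (7u+15).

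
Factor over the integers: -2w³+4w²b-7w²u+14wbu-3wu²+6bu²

Group: w(-2w²+4wb-wu+2bu) + 3u(-2w²+4wb-wu+2bu); both groups contain (-2w²+4wb-wu+2bu), so (w+3u) is a factor with cofactor -2w²+4wb-wu+2bu.
The cofactor groups again: -2w²+4wb-wu+2bu = -w(2w+u) + 2b(2w+u); both groups contain (2w+u), giving -(w-2b)(2w+u).

-(w-2b)(w+3u)(2w+u)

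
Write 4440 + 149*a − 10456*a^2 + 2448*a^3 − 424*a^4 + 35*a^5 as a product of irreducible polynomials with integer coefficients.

Among the possible rational roots, a = −3/5 is a root, so (5*a + 3) divides it; the quotient is 7*a^4 − 89*a^3 + 543*a^2 − 2417*a + 1480.
Then a = 8 is a root, giving the factor (a − 8) and quotient 7*a^3 − 33*a^2 + 279*a − 185.
Next, a = 5/7 is a root, so (7*a − 5) is a factor; dividing leaves a^2 − 4*a + 37.
The quadratic a^2 − 4*a + 37 has discriminant −132 < 0 and is irreducible over ℤ.

(5*a + 3)*(7*a − 5)*(a − 8)*(a^2 − 4*a + 37)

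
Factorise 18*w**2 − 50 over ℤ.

2*(3*w + 5)*(3*w − 5)

Factor out 2, leaving 9*w**2 − 25, which is a difference of two squares.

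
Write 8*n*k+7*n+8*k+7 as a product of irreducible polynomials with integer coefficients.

Group as (8*n*k+7*n) + (8*k+7) = n*(8*k+7) + (8*k+7).
Both groups share the factor (8*k+7).

(8*k+7)*(n+1)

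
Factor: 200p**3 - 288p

8p(5p + 6)(5p - 6)

Pull out the common factor 8p; 25p**2 - 36 is a difference of squares.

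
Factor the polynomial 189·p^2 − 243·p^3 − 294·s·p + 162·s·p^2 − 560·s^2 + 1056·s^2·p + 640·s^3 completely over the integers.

Group: 8·s·(80·s^2 + 162·s·p − 70·s + 81·p^2 − 63·p) − 3·p·(80·s^2 + 162·s·p − 70·s + 81·p^2 − 63·p); both groups contain (80·s^2 + 162·s·p − 70·s + 81·p^2 − 63·p), so (8·s − 3·p) is a factor with cofactor 80·s^2 + 162·s·p − 70·s + 81·p^2 − 63·p.
The cofactor groups again: 80·s^2 + 162·s·p − 70·s + 81·p^2 − 63·p = 8·s·(10·s + 9·p) + (9·p − 7)·(10·s + 9·p); both groups contain (10·s + 9·p), giving (8·s + 9·p − 7)·(10·s + 9·p).

(8·s − 3·p)·(10·s + 9·p)·(8·s + 9·p − 7)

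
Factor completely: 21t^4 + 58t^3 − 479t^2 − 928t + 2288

Testing divisors of the constant over divisors of the leading coefficient, t = 4 is a root, so (t − 4) is a factor; dividing leaves 21t^3 + 142t^2 + 89t − 572.
Continuing, t = −4 is a root, so (t + 4) divides it; the quotient is 21t^2 + 58t − 143.
The remaining quadratic factors as (7t − 11)(3t + 13).

(3t + 13)(7t − 11)(t + 4)(t − 4)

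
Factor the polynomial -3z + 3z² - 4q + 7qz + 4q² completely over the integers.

Group: 4q(q + z - 1) + 3z(q + z - 1); both groups contain (q + z - 1).

(4q + 3z)(q + z - 1)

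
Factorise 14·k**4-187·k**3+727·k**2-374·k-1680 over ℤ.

(2·k-7)·(7·k+8)·(k-5)·(k-6)

Among the possible rational roots, k = -8/7 is a root, giving the factor (7·k+8) and quotient 2·k**3-29·k**2+137·k-210.
Next, k = 7/2 is a root, so (2·k-7) is a factor; dividing leaves k**2-11·k+30.
The remaining quadratic factors as (k-5)(k-6).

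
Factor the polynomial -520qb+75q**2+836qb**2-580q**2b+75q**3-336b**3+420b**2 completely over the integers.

Group: 5q(15q**2-104qb+84b**2) + (-4b+5)(15q**2-104qb+84b**2); both groups contain (15q**2-104qb+84b**2), so (5q-4b+5) is a factor with cofactor 15q**2-104qb+84b**2.
The cofactor groups again: 15q**2-104qb+84b**2 = 15q(q-6b) - 14b(q-6b); both groups contain (q-6b), giving (15q-14b)(q-6b).

(15q-14b)(5q-4b+5)(q-6b)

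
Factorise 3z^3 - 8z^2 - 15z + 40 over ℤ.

(3z - 8)(z^2 - 5)

Group as (3z^3 - 15z) + (-8z^2 + 40) = 3z(z^2 - 5) - 8(z^2 - 5).
Both groups share the factor (z^2 - 5).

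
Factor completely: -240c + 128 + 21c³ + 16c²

(3c - 8)(7c - 4)(c + 4)

Testing divisors of the constant over divisors of the leading coefficient, c = 8/3 is a root, giving the factor (3c - 8) and quotient 7c² + 24c - 16.
The remaining quadratic factors as (7c - 4)(c + 4).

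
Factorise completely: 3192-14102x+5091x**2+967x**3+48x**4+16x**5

(4x-1)(4x-7)(x+6)(x**2-x+76)

Trying the rational-root candidates, x = -6 is a root, so (x+6) is a factor; dividing leaves 16x**4-48x**3+1255x**2-2439x+532.
Next, x = 1/4 is a root, so (4x-1) divides it; the quotient is 4x**3-11x**2+311x-532.
Then x = 7/4 is a root, so (4x-7) divides it; the quotient is x**2-x+76.
The quadratic x**2-x+76 has discriminant -303 < 0 and is irreducible over ℤ.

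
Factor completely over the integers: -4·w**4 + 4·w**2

-4·w**2·(w + 1)·(w - 1)

Every term has a factor of 4·w**2; factoring it out leaves -w**2 + 1.
Recognize a difference of squares with the parts 1 and w.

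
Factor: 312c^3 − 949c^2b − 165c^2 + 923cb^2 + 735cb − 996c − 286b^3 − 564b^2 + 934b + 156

Group: 13c(24c^2 − 49cb − 9c + 22b^2 + 40b − 78) + (−13b − 2)(24c^2 − 49cb − 9c + 22b^2 + 40b − 78); both groups contain (24c^2 − 49cb − 9c + 22b^2 + 40b − 78), so (13c − 13b − 2) is a factor with cofactor 24c^2 − 49cb − 9c + 22b^2 + 40b − 78.
The cofactor groups again: 24c^2 − 49cb − 9c + 22b^2 + 40b − 78 = 8c(3c − 2b − 6) + (−11b + 13)(3c − 2b − 6); both groups contain (3c − 2b − 6), giving (8c − 11b + 13)(3c − 2b − 6).

(8c − 11b + 13)(13c − 13b − 2)(3c − 2b − 6)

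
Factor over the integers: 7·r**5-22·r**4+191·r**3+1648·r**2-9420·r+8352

(7·r-8)·(r+6)·(r-3)·(r**2-5·r+58)

Trying the rational-root candidates, r = 8/7 is a root, so (7·r-8) is a factor; dividing leaves r**4-2·r**3+25·r**2+264·r-1044.
Continuing, r = 3 is a root, so (r-3) divides it; the quotient is r**3+r**2+28·r+348.
Continuing, r = -6 is a root, so (r+6) divides it; the quotient is r**2-5·r+58.
The quadratic r**2-5·r+58 has discriminant -207 < 0 and is irreducible over ℤ.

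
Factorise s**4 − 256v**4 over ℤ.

(s + 4v)(s − 4v)(s**2 + 16v**2)

(s)⁴ − (4v)⁴ = ((s)² − (4v)²)((s)² + (4v)²); the first factor splits again, the second (s**2 + 16v**2) is irreducible.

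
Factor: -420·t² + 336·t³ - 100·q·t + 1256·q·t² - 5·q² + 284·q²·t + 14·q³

(14·q + 4·t - 5)·(q + 14·t)·(q + 6·t)

Group: q·(14·q² + 200·q·t - 5·q + 56·t² - 70·t) + 6·t·(14·q² + 200·q·t - 5·q + 56·t² - 70·t); both groups contain (14·q² + 200·q·t - 5·q + 56·t² - 70·t), so (q + 6·t) is a factor with cofactor 14·q² + 200·q·t - 5·q + 56·t² - 70·t.
The cofactor groups again: 14·q² + 200·q·t - 5·q + 56·t² - 70·t = q·(14·q + 4·t - 5) + 14·t·(14·q + 4·t - 5); both groups contain (14·q + 4·t - 5), giving (q + 14·t)·(14·q + 4·t - 5).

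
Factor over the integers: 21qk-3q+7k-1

Group as (21qk-3q) + (7k-1) = 3q(7k-1) + (7k-1).
Both groups share the factor (7k-1).

(3q+1)(7k-1)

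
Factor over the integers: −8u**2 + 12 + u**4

Substitute w = u**2 to get a quadratic in w, then factor.
u**2 − 2 is irreducible over ℤ (2 is not a perfect square).
u**2 − 6 is irreducible over ℤ (6 is not a perfect square).

(u**2 − 2)(u**2 − 6)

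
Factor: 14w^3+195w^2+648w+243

(2w+9)(7w+3)(w+9)

Trying the rational-root candidates, w = -9/2 is a root, so (2w+9) is a factor; dividing leaves 7w^2+66w+27.
The remaining quadratic factors as (7w+3)(w+9).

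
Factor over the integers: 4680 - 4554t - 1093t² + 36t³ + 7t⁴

(7t - 6)(t + 13)(t + 5)(t - 12)

By the rational root theorem, t = -5 is a root, giving the factor (t + 5) and quotient 7t³ + t² - 1098t + 936.
Then t = 6/7 is a root, so (7t - 6) is a factor; dividing leaves t² + t - 156.
The remaining quadratic factors as (t - 12)(t + 13).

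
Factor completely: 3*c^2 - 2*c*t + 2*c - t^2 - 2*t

Group: 3*c*(c - t) + (t + 2)*(c - t); both groups contain (c - t).

(3*c + t + 2)*(c - t)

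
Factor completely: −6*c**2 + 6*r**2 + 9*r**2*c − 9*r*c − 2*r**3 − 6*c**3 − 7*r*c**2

Group: 2*r*(−r**2 + 5*r*c + 3*r − 6*c**2 − 6*c) + c*(−r**2 + 5*r*c + 3*r − 6*c**2 − 6*c); both groups contain (−r**2 + 5*r*c + 3*r − 6*c**2 − 6*c), so (2*r + c) is a factor with cofactor −r**2 + 5*r*c + 3*r − 6*c**2 − 6*c.
The cofactor groups again: −r**2 + 5*r*c + 3*r − 6*c**2 − 6*c = −r*(r − 3*c − 3) + 2*c*(r − 3*c − 3); both groups contain (r − 3*c − 3), giving −(r − 2*c)*(r − 3*c − 3).

−(r − 2*c)*(r − 3*c − 3)*(2*r + c)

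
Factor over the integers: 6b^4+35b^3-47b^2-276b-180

(6b+5)(b+2)(b+6)(b-3)

Testing divisors of the constant over divisors of the leading coefficient, b = -6 is a root, giving the factor (b+6) and quotient 6b^3-b^2-41b-30.
Continuing, b = -5/6 is a root, so (6b+5) divides it; the quotient is b^2-b-6.
The remaining quadratic factors as (b+2)(b-3).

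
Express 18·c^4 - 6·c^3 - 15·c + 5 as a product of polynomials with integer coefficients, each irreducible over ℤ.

(3·c - 1)·(6·c^3 - 5)

Group as (18·c^4 - 15·c) + (-6·c^3 + 5) = 3·c·(6·c^3 - 5) - (6·c^3 - 5).
Both groups share the factor (6·c^3 - 5).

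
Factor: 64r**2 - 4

Every term has a factor of 4. Then 16r**2 - 1 = (4r)² − (1)².

4(4r + 1)(4r - 1)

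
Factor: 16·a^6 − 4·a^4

4·a^4·(2·a + 1)·(2·a − 1)

Factor out 4·a^4 first: what remains is 4·a^2 − 1.
Recognize a difference of squares with the parts 2·a and 1.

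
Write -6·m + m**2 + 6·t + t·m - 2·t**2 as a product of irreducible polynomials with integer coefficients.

-(t - m)·(2·t + m - 6)

Group: -2·t·(t - m) + (-m + 6)·(t - m); both groups contain (t - m).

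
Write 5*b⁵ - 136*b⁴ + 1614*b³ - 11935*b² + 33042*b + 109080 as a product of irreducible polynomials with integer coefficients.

Among the possible rational roots, b = -9/5 is a root, so (5*b + 9) divides it; the quotient is b⁴ - 29*b³ + 375*b² - 3062*b + 12120.
Continuing, b = 10 is a root, so (b - 10) is a factor; dividing leaves b³ - 19*b² + 185*b - 1212.
Continuing, b = 12 is a root, so (b - 12) divides it; the quotient is b² - 7*b + 101.
The quadratic b² - 7*b + 101 has discriminant -355 < 0 and is irreducible over ℤ.

(5*b + 9)*(b - 10)*(b - 12)*(b² - 7*b + 101)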